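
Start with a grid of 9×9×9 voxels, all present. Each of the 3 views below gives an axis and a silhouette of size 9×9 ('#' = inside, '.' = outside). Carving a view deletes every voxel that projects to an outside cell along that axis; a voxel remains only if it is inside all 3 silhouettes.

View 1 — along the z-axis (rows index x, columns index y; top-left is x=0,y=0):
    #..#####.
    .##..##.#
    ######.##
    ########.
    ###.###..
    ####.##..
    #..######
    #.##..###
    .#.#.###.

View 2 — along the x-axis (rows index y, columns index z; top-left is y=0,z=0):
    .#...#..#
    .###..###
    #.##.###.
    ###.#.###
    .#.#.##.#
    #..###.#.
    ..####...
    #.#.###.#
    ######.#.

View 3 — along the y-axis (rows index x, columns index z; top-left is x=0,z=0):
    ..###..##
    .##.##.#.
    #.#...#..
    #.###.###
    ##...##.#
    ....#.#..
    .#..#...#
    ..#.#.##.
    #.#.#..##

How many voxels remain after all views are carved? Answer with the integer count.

voxel count = 147

full grid |V| = 729
V1 z: intersect with XY mask (57 set) -- 513 left
V2 x: intersect with YZ mask (49 set) -- 303 left
V3 y: intersect with XZ mask (39 set) -- 147 left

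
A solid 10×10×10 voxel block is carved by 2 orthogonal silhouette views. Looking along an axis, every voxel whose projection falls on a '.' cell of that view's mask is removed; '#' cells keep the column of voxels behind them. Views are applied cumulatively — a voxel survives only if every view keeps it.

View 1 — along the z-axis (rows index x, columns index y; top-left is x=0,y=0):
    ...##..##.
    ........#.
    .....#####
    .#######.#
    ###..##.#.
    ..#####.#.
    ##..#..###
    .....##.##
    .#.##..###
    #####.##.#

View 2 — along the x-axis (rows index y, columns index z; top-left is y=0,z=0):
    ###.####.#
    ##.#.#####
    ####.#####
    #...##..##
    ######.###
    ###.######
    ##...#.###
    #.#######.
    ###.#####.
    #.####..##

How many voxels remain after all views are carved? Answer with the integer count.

full grid |V| = 1000
  1. axis=2 (XY plane), |mask|=54  ⇒  voxels=540
  2. axis=0 (YZ plane), |mask|=77  ⇒  voxels=414

414 voxels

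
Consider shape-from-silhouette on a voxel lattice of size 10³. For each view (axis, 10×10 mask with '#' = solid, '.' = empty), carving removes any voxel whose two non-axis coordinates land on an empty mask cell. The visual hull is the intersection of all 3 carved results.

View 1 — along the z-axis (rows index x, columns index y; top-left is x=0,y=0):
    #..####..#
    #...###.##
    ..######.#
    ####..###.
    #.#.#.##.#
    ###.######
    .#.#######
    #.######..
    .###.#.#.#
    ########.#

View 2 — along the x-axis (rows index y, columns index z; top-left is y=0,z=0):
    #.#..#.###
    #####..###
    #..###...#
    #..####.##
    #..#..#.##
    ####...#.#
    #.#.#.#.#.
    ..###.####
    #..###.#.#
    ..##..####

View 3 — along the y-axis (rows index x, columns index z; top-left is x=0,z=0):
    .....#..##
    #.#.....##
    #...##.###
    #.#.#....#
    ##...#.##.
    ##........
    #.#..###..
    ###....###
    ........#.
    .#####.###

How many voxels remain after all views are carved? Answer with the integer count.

before carving: 1000 voxels (10×10×10)
[1] z-view keeps 71 columns → grid now 710
[2] x-view keeps 61 columns → grid now 427
[3] y-view keeps 44 columns → grid now 195

voxel count = 195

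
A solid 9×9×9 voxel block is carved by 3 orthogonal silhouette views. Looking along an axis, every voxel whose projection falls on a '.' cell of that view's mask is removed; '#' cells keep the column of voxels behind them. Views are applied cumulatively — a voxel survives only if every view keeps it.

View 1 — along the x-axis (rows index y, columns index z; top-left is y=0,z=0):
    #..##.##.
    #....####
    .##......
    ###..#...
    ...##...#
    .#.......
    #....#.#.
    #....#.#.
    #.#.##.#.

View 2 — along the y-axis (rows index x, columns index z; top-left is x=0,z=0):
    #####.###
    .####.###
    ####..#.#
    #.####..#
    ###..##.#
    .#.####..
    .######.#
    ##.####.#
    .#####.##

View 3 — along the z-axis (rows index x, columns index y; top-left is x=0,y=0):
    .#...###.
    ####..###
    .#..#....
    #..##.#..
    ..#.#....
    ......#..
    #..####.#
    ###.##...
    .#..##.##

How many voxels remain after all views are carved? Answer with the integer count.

initial block: 9^3 = 729
carve view 1 (along x, YZ-mask fill 31/81): 279 voxels remain
carve view 2 (along y, XZ-mask fill 59/81): 187 voxels remain
carve view 3 (along z, XY-mask fill 36/81): 85 voxels remain

|visual hull| = 85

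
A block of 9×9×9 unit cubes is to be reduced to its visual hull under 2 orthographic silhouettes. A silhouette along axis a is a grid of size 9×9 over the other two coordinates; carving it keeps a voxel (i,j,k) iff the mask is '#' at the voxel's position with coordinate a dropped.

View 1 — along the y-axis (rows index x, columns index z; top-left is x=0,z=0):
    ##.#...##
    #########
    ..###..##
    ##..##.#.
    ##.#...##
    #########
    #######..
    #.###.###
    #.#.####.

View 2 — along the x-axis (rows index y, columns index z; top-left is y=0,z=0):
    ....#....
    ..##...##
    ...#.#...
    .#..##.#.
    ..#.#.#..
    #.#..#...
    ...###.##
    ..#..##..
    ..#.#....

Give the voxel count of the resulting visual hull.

voxel count = 171

before carving: 729 voxels (9×9×9)
after view 1 [y-axis, 58 of 81 cells solid] → remaining = 522
after view 2 [x-axis, 27 of 81 cells solid] → remaining = 171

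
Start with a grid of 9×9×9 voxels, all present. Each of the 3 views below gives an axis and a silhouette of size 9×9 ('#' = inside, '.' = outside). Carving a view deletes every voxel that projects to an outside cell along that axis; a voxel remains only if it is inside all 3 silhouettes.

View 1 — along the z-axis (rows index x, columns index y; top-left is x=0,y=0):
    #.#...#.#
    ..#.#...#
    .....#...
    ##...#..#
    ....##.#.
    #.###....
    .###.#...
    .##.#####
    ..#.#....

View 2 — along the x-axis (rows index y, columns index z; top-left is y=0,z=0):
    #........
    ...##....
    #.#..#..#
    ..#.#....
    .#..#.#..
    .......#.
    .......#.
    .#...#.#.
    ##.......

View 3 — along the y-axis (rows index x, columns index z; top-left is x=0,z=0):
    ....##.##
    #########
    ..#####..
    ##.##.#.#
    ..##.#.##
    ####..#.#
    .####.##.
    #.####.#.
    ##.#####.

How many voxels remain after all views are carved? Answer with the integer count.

initial block: 9^3 = 729
step 1: project along z, AND mask (32/81) → |grid| = 288
step 2: project along x, AND mask (19/81) → |grid| = 73
step 3: project along y, AND mask (54/81) → |grid| = 49

remaining voxels: 49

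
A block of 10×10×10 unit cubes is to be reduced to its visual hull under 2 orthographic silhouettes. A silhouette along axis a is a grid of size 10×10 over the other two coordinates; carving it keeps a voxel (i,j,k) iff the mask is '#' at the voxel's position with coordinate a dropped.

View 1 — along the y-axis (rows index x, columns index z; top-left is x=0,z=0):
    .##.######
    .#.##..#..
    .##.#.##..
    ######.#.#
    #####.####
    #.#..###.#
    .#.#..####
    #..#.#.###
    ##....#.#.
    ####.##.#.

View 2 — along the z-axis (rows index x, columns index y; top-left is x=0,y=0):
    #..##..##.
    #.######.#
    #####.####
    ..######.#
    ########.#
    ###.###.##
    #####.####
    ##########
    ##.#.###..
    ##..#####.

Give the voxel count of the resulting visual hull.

before carving: 1000 voxels (10×10×10)
step 1: project along y, AND mask (63/100) → |grid| = 630
step 2: project along z, AND mask (78/100) → |grid| = 489

|visual hull| = 489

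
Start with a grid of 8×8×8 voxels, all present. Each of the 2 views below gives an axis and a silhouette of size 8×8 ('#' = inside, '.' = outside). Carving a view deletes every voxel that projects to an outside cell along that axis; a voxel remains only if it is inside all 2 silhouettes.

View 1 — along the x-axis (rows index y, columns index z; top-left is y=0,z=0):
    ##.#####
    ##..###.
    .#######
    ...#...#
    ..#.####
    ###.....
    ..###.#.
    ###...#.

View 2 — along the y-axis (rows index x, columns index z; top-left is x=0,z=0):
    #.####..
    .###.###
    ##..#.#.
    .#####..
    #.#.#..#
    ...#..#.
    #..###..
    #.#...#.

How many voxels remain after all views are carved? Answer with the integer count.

full grid |V| = 512
after view 1 [x-axis, 37 of 64 cells solid] → remaining = 296
after view 2 [y-axis, 33 of 64 cells solid] → remaining = 153

|visual hull| = 153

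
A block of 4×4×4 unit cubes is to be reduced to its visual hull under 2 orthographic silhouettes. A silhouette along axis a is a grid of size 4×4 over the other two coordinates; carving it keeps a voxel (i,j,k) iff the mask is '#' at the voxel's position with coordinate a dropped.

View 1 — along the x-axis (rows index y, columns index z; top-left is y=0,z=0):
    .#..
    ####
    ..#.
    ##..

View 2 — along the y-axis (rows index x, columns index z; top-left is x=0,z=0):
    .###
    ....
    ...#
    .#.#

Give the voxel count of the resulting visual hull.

initial block: 4^3 = 64
step 1: project along x, AND mask (8/16) → |grid| = 32
step 2: project along y, AND mask (6/16) → |grid| = 11

voxel count = 11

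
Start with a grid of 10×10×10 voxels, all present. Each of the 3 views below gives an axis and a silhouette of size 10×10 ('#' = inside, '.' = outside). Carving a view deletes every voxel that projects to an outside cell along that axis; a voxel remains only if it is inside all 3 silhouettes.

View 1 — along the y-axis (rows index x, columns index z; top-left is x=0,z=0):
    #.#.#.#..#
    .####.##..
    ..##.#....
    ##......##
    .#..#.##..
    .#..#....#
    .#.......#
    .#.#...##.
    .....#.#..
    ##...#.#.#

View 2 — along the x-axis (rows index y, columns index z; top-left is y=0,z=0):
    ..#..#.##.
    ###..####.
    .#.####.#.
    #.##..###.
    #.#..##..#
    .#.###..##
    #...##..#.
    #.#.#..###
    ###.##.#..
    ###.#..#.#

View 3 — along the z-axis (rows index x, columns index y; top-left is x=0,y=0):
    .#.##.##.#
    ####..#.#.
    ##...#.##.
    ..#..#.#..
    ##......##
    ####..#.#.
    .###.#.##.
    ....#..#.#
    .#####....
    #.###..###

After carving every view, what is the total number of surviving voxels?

|visual hull| = 108

start: 10×10×10 = 1000 voxels
  1. axis=1 (XZ plane), |mask|=38  ⇒  voxels=380
  2. axis=0 (YZ plane), |mask|=56  ⇒  voxels=207
  3. axis=2 (XY plane), |mask|=51  ⇒  voxels=108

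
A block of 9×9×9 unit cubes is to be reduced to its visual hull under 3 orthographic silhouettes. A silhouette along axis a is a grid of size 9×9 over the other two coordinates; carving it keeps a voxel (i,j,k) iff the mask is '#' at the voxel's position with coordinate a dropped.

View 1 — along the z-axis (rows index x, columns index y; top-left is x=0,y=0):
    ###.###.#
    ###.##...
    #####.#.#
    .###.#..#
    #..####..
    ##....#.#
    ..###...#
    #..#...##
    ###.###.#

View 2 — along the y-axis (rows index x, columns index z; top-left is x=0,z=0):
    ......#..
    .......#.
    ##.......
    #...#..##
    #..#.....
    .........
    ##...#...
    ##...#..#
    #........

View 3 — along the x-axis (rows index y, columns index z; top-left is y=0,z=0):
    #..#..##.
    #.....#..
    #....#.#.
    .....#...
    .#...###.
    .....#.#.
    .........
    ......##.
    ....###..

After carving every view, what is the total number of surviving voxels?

31 voxels

full grid |V| = 729
  1. axis=2 (XY plane), |mask|=48  ⇒  voxels=432
  2. axis=1 (XZ plane), |mask|=18  ⇒  voxels=91
  3. axis=0 (YZ plane), |mask|=21  ⇒  voxels=31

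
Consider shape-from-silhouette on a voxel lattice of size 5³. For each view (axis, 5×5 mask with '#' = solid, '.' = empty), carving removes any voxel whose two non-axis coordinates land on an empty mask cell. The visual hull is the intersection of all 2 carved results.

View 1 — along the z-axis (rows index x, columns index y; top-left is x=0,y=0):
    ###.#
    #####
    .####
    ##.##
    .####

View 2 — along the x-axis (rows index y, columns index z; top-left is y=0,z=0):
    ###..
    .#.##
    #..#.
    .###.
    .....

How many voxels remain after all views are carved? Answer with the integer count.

full grid |V| = 125
V1 z: intersect with XY mask (21 set) -- 105 left
V2 x: intersect with YZ mask (11 set) -- 44 left

voxel count = 44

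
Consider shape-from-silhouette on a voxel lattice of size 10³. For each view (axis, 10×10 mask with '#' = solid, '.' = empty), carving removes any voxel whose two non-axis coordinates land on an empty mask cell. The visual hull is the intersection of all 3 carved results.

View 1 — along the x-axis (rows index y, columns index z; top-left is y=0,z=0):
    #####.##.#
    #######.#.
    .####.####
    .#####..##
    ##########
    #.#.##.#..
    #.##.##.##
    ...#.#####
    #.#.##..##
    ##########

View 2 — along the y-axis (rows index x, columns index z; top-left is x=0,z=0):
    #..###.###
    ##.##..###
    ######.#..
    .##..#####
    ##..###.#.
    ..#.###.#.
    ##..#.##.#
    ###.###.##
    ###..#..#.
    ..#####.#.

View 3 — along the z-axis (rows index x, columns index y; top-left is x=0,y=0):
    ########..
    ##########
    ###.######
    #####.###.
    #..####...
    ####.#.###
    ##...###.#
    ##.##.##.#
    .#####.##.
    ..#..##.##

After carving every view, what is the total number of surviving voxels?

start: 10×10×10 = 1000 voxels
after view 1 [x-axis, 75 of 100 cells solid] → remaining = 750
after view 2 [y-axis, 64 of 100 cells solid] → remaining = 481
after view 3 [z-axis, 73 of 100 cells solid] → remaining = 352

voxel count = 352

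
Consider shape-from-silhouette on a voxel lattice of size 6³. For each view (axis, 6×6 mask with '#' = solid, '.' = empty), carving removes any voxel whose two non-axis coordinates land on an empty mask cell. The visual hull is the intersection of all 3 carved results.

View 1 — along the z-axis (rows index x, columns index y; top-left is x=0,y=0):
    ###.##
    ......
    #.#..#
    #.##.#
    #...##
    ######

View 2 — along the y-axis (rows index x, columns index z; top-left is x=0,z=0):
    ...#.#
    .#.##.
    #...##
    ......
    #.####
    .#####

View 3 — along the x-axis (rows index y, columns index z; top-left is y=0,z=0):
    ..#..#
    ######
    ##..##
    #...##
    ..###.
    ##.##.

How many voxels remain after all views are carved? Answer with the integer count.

before carving: 216 voxels (6×6×6)
[1] z-view keeps 21 columns → grid now 126
[2] y-view keeps 18 columns → grid now 64
[3] x-view keeps 22 columns → grid now 38

38 voxels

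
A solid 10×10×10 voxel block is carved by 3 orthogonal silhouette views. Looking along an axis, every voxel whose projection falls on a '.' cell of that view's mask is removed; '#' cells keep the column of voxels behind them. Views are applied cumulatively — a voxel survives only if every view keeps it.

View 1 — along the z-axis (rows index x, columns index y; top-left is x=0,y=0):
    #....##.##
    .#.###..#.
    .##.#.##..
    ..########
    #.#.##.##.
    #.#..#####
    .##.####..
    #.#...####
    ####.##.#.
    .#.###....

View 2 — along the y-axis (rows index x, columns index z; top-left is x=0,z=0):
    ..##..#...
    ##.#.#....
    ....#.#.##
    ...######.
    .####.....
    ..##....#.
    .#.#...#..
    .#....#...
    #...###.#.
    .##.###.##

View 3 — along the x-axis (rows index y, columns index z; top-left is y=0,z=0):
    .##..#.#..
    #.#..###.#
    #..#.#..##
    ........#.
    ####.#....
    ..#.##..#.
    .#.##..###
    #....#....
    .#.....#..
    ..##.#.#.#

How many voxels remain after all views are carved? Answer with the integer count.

91 voxels

initial block: 10^3 = 1000
step 1: project along z, AND mask (59/100) → |grid| = 590
step 2: project along y, AND mask (41/100) → |grid| = 241
step 3: project along x, AND mask (40/100) → |grid| = 91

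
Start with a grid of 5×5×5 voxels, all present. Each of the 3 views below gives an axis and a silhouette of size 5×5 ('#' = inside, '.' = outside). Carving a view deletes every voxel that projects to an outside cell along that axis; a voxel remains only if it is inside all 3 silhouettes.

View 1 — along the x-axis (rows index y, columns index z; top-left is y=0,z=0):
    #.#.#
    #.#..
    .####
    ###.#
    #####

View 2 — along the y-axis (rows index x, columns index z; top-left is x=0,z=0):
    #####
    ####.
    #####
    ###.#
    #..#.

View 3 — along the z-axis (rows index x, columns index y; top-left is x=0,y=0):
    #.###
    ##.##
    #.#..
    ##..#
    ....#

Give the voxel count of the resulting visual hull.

full grid |V| = 125
  1. axis=0 (YZ plane), |mask|=18  ⇒  voxels=90
  2. axis=1 (XZ plane), |mask|=20  ⇒  voxels=72
  3. axis=2 (XY plane), |mask|=14  ⇒  voxels=45

45 voxels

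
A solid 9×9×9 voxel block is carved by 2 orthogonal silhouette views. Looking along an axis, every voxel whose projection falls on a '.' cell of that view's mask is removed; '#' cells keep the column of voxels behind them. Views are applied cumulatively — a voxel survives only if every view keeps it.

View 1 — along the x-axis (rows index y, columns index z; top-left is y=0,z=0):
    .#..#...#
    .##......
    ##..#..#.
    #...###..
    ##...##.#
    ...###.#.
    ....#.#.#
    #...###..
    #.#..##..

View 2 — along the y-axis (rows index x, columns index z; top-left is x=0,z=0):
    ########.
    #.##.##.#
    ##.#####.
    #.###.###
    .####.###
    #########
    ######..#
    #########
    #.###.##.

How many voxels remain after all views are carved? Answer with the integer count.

remaining voxels: 239

before carving: 729 voxels (9×9×9)
carve view 1 (along x, YZ-mask fill 33/81): 297 voxels remain
carve view 2 (along y, XZ-mask fill 66/81): 239 voxels remain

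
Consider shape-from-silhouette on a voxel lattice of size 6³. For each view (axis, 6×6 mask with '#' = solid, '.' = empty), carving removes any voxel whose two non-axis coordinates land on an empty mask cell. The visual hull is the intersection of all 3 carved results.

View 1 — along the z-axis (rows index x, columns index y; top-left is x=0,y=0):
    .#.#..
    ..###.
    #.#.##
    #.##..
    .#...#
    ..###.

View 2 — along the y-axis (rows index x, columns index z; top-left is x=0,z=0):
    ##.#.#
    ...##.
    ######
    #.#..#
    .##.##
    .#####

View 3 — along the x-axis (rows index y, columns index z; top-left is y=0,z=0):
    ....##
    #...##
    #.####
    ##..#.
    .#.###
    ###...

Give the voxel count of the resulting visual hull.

42 voxels

initial block: 6^3 = 216
step 1: project along z, AND mask (17/36) → |grid| = 102
step 2: project along y, AND mask (24/36) → |grid| = 70
step 3: project along x, AND mask (20/36) → |grid| = 42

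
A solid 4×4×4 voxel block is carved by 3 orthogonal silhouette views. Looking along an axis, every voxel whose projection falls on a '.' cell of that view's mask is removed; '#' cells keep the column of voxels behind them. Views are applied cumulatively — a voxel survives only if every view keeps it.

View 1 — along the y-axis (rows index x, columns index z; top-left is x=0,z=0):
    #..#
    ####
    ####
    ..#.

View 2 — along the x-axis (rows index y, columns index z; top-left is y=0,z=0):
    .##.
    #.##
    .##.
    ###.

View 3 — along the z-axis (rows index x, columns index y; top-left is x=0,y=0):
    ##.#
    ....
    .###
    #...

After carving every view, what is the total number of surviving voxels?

12 voxels

initial block: 4^3 = 64
V1 y: intersect with XZ mask (11 set) -- 44 left
V2 x: intersect with YZ mask (10 set) -- 27 left
V3 z: intersect with XY mask (7 set) -- 12 left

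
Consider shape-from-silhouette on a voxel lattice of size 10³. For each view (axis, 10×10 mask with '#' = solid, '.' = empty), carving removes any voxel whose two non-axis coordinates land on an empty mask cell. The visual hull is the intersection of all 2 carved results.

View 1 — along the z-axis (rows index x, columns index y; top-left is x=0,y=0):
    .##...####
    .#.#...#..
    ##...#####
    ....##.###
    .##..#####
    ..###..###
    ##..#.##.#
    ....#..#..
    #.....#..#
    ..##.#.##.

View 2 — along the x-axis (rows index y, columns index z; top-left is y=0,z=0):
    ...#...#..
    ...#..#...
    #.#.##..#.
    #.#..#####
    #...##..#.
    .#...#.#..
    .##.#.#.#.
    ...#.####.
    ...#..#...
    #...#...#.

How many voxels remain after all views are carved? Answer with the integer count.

initial block: 10^3 = 1000
V1 z: intersect with XY mask (50 set) -- 500 left
V2 x: intersect with YZ mask (38 set) -- 188 left

voxel count = 188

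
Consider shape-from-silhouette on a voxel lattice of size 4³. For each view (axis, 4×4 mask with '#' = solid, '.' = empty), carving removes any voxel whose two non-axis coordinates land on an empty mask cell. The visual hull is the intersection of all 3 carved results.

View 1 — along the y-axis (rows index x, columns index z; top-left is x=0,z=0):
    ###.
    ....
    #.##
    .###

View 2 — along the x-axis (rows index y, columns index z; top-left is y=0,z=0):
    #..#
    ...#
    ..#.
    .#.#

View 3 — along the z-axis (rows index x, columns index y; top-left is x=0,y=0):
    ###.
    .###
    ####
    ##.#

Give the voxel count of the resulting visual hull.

start: 4×4×4 = 64 voxels
step 1: project along y, AND mask (9/16) → |grid| = 36
step 2: project along x, AND mask (6/16) → |grid| = 13
step 3: project along z, AND mask (13/16) → |grid| = 11

voxel count = 11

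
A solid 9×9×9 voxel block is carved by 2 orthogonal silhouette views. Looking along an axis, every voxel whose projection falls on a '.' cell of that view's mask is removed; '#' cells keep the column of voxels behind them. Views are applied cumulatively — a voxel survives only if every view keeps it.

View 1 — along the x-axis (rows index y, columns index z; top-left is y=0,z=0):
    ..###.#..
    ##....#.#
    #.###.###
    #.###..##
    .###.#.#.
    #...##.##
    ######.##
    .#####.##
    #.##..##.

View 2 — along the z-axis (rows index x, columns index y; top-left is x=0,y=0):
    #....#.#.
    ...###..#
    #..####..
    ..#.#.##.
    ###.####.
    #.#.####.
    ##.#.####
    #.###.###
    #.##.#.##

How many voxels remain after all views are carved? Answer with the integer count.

remaining voxels: 283

before carving: 729 voxels (9×9×9)
after view 1 [x-axis, 51 of 81 cells solid] → remaining = 459
after view 2 [z-axis, 49 of 81 cells solid] → remaining = 283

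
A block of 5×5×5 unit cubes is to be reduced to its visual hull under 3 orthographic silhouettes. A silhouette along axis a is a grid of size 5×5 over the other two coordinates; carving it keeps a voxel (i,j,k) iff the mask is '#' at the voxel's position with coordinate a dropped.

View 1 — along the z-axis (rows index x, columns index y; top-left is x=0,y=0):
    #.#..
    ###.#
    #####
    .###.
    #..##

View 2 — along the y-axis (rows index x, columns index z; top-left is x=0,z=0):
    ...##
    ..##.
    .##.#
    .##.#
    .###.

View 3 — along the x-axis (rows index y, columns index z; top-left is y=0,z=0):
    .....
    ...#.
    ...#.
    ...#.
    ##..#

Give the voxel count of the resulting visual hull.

start: 5×5×5 = 125 voxels
  1. axis=2 (XY plane), |mask|=17  ⇒  voxels=85
  2. axis=1 (XZ plane), |mask|=13  ⇒  voxels=45
  3. axis=0 (YZ plane), |mask|=6  ⇒  voxels=7

remaining voxels: 7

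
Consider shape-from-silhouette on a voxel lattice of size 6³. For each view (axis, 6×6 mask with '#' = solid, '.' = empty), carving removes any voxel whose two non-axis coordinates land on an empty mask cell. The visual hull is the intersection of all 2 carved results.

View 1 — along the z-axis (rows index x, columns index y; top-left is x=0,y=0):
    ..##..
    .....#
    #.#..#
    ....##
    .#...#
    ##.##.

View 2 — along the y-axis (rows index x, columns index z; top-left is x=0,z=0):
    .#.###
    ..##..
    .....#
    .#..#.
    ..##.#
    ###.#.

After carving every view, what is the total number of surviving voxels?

voxel count = 39

initial block: 6^3 = 216
[1] z-view keeps 14 columns → grid now 84
[2] y-view keeps 16 columns → grid now 39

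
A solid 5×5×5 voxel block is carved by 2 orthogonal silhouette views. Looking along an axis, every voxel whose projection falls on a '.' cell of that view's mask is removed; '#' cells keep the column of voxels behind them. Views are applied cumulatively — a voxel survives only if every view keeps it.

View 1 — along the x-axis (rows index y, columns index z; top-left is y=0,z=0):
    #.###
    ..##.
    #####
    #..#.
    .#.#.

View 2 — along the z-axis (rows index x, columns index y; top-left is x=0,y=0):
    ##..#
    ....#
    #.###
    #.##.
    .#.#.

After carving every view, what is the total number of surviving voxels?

start: 5×5×5 = 125 voxels
  1. axis=0 (YZ plane), |mask|=15  ⇒  voxels=75
  2. axis=2 (XY plane), |mask|=13  ⇒  voxels=38

38 voxels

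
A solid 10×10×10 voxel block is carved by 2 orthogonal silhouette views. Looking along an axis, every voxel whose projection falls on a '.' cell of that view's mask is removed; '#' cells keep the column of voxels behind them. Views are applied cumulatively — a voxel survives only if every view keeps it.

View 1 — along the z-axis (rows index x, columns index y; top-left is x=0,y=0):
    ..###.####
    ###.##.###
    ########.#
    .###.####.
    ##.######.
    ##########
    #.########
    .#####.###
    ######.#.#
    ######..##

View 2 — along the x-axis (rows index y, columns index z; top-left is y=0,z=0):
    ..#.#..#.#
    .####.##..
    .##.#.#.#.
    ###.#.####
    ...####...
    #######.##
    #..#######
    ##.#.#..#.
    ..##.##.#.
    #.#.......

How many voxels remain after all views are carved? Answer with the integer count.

remaining voxels: 459

before carving: 1000 voxels (10×10×10)
  1. axis=2 (XY plane), |mask|=82  ⇒  voxels=820
  2. axis=0 (YZ plane), |mask|=56  ⇒  voxels=459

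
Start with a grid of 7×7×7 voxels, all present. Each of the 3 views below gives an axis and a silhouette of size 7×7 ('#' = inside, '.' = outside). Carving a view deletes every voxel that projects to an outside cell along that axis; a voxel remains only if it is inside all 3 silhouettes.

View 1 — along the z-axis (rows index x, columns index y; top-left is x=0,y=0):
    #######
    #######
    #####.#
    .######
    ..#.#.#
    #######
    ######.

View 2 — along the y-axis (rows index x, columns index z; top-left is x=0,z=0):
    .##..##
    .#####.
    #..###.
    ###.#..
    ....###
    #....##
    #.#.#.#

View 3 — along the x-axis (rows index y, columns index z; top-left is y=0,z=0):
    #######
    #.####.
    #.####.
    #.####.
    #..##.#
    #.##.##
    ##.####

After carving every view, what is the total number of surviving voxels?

|visual hull| = 125

initial block: 7^3 = 343
carve view 1 (along z, XY-mask fill 42/49): 294 voxels remain
carve view 2 (along y, XZ-mask fill 27/49): 165 voxels remain
carve view 3 (along x, YZ-mask fill 37/49): 125 voxels remain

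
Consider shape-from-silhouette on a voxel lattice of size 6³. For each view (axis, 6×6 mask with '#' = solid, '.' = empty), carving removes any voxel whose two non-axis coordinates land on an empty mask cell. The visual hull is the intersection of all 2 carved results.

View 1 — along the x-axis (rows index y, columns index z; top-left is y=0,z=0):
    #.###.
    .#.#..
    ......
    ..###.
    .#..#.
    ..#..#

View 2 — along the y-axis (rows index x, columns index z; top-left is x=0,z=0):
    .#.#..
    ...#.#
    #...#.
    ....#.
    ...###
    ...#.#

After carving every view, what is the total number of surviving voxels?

before carving: 216 voxels (6×6×6)
carve view 1 (along x, YZ-mask fill 13/36): 78 voxels remain
carve view 2 (along y, XZ-mask fill 12/36): 27 voxels remain

|visual hull| = 27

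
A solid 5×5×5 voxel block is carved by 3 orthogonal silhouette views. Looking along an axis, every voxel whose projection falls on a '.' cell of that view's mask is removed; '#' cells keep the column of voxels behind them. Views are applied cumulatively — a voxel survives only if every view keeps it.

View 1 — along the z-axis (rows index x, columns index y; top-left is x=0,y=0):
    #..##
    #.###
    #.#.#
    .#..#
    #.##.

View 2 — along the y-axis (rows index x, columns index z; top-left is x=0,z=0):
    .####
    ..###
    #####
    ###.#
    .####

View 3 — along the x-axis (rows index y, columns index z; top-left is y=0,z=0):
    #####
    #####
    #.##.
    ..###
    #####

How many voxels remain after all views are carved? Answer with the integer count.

voxel count = 52

full grid |V| = 125
V1 z: intersect with XY mask (15 set) -- 75 left
V2 y: intersect with XZ mask (20 set) -- 59 left
V3 x: intersect with YZ mask (21 set) -- 52 left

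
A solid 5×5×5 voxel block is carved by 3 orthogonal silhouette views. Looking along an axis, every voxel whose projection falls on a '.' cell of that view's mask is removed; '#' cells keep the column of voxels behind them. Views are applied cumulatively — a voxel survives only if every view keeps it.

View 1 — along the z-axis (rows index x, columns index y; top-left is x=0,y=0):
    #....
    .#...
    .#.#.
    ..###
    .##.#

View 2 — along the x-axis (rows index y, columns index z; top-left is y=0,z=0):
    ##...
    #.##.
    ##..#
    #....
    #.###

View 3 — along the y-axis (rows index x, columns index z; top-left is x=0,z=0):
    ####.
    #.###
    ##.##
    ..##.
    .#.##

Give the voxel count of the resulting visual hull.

|visual hull| = 15

full grid |V| = 125
carve view 1 (along z, XY-mask fill 10/25): 50 voxels remain
carve view 2 (along x, YZ-mask fill 13/25): 27 voxels remain
carve view 3 (along y, XZ-mask fill 17/25): 15 voxels remain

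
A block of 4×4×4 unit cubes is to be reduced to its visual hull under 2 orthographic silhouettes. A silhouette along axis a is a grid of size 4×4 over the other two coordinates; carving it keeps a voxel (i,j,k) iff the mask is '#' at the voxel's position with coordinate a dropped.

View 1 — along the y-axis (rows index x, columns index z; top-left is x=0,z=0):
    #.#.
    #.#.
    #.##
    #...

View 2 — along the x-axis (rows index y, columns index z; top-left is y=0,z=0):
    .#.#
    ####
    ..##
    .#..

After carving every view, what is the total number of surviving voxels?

start: 4×4×4 = 64 voxels
V1 y: intersect with XZ mask (8 set) -- 32 left
V2 x: intersect with YZ mask (9 set) -- 13 left

voxel count = 13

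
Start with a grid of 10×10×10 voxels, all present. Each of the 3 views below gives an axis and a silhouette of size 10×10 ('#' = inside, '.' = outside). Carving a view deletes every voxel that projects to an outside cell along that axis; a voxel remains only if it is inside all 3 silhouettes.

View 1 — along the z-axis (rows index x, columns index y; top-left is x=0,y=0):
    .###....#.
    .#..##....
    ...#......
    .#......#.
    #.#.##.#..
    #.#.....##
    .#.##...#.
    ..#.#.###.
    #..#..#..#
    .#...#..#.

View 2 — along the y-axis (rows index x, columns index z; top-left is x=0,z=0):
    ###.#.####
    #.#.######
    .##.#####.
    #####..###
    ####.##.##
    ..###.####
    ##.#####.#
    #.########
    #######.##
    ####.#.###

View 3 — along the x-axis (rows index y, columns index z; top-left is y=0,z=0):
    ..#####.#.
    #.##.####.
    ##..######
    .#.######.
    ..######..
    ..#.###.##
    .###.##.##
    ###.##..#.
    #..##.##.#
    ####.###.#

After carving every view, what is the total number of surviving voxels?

voxel count = 192

initial block: 10^3 = 1000
  1. axis=2 (XY plane), |mask|=35  ⇒  voxels=350
  2. axis=1 (XZ plane), |mask|=80  ⇒  voxels=284
  3. axis=0 (YZ plane), |mask|=67  ⇒  voxels=192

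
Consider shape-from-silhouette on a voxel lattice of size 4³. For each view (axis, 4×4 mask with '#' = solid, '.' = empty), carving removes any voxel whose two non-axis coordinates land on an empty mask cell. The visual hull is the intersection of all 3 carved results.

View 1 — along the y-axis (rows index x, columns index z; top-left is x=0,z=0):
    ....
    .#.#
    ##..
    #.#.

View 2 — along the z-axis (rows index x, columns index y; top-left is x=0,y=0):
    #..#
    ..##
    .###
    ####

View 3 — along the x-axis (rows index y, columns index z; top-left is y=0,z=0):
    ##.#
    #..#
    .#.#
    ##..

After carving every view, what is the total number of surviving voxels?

before carving: 64 voxels (4×4×4)
[1] y-view keeps 6 columns → grid now 24
[2] z-view keeps 11 columns → grid now 18
[3] x-view keeps 9 columns → grid now 10

10 voxels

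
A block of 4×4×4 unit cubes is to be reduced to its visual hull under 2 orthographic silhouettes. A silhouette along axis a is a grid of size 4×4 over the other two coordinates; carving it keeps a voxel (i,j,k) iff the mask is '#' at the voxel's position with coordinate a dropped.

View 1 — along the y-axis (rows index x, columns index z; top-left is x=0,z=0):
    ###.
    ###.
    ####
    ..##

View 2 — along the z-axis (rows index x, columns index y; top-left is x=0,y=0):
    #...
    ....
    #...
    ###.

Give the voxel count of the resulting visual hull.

voxel count = 13

start: 4×4×4 = 64 voxels
step 1: project along y, AND mask (12/16) → |grid| = 48
step 2: project along z, AND mask (5/16) → |grid| = 13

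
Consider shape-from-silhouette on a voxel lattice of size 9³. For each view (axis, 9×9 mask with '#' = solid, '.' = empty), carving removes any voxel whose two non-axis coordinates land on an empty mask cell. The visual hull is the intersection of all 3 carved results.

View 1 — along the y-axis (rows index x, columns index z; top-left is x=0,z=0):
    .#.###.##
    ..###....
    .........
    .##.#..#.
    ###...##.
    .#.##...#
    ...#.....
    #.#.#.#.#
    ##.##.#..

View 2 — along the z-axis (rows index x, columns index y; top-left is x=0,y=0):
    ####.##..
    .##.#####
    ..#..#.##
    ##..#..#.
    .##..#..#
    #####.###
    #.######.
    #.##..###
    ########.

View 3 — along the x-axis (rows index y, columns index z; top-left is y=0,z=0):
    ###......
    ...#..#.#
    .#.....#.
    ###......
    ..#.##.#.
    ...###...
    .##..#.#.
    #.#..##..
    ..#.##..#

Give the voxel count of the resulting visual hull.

before carving: 729 voxels (9×9×9)
after view 1 [y-axis, 33 of 81 cells solid] → remaining = 297
after view 2 [z-axis, 54 of 81 cells solid] → remaining = 202
after view 3 [x-axis, 30 of 81 cells solid] → remaining = 65

voxel count = 65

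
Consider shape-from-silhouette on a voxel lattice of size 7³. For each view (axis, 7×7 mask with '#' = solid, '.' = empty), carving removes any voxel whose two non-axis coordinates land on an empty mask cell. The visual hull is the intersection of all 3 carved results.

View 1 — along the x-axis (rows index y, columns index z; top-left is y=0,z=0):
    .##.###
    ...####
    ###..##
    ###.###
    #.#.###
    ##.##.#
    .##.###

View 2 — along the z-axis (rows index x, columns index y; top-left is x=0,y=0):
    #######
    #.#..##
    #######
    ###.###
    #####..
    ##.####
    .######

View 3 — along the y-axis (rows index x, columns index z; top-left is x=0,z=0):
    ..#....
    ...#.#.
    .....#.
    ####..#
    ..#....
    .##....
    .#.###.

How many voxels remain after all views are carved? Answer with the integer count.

full grid |V| = 343
step 1: project along x, AND mask (35/49) → |grid| = 245
step 2: project along z, AND mask (41/49) → |grid| = 204
step 3: project along y, AND mask (16/49) → |grid| = 62

voxel count = 62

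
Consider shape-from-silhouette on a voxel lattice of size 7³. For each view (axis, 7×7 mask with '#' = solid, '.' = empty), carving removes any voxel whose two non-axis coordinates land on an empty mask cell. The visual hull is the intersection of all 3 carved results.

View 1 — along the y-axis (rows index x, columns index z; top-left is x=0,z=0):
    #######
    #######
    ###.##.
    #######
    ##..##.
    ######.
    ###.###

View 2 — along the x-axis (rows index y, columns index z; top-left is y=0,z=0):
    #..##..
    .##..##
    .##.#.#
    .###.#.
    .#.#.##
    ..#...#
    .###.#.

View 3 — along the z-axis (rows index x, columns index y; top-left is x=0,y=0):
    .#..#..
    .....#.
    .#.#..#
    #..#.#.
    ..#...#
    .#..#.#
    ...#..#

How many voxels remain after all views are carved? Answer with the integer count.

before carving: 343 voxels (7×7×7)
step 1: project along y, AND mask (42/49) → |grid| = 294
step 2: project along x, AND mask (25/49) → |grid| = 146
step 3: project along z, AND mask (16/49) → |grid| = 48

48 voxels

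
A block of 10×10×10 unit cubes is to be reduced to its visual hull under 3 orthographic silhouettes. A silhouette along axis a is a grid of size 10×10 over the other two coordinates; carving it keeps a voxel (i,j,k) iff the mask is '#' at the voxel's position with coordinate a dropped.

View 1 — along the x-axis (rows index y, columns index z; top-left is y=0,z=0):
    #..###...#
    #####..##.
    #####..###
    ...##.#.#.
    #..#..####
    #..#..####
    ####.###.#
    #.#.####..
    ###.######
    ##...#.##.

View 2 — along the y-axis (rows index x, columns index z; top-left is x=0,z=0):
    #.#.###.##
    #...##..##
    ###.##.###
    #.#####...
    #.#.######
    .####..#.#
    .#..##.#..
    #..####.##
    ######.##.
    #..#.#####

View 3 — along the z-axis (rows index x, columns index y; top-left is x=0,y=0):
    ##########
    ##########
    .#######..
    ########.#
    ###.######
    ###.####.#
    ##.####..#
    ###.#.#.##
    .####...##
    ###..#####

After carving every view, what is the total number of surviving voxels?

initial block: 10^3 = 1000
carve view 1 (along x, YZ-mask fill 64/100): 640 voxels remain
carve view 2 (along y, XZ-mask fill 66/100): 425 voxels remain
carve view 3 (along z, XY-mask fill 81/100): 342 voxels remain

342 voxels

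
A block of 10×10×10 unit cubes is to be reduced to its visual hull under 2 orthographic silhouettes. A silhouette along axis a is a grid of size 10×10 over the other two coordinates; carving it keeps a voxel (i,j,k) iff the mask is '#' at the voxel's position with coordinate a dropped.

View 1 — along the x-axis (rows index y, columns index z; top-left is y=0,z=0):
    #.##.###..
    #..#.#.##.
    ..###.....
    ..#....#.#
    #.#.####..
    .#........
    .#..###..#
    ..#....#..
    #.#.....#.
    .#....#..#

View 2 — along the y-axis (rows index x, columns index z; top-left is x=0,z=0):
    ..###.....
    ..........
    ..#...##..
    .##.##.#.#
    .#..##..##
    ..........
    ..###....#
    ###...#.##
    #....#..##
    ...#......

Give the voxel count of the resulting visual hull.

|visual hull| = 119

start: 10×10×10 = 1000 voxels
step 1: project along x, AND mask (37/100) → |grid| = 370
step 2: project along y, AND mask (32/100) → |grid| = 119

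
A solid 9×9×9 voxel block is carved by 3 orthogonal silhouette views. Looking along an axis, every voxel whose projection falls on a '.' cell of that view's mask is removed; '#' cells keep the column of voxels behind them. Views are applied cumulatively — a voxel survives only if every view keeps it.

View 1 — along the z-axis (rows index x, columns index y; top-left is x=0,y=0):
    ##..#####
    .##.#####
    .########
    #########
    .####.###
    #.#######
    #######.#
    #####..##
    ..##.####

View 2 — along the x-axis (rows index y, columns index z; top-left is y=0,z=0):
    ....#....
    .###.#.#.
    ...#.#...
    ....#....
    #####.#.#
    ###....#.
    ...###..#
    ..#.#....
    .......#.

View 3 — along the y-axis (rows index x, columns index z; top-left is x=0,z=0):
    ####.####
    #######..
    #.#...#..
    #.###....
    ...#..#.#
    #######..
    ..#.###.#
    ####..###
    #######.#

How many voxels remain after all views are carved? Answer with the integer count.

initial block: 9^3 = 729
carve view 1 (along z, XY-mask fill 67/81): 603 voxels remain
carve view 2 (along x, YZ-mask fill 27/81): 204 voxels remain
carve view 3 (along y, XZ-mask fill 52/81): 125 voxels remain

voxel count = 125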